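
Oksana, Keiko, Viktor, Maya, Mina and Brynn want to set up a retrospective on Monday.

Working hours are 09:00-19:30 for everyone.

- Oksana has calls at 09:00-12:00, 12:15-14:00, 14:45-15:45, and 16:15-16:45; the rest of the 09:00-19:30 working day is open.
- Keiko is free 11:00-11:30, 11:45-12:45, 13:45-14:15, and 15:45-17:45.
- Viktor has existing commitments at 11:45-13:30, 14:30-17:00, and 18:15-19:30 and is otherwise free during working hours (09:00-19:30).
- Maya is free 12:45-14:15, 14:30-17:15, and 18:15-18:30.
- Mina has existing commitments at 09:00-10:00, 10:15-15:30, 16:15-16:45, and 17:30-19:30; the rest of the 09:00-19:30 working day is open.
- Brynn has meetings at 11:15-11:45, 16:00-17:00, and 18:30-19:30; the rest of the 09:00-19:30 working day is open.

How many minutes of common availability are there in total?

Oksana free within 09:00–19:30: 12:00–12:15, 14:00–14:45, 15:45–16:15, 16:45–19:30.
Viktor free within 09:00–19:30: 09:00–11:45, 13:30–14:30, 17:00–18:15.
Mina free within 09:00–19:30: 10:00–10:15, 15:30–16:15, 16:45–17:30.
Brynn free within 09:00–19:30: 09:00–11:15, 11:45–16:00, 17:00–18:30.
Oksana ∩ Keiko: 12:00–12:15, 14:00–14:15, 15:45–16:15, 16:45–17:45.
Oksana ∩ Keiko ∩ Viktor: 14:00–14:15, 17:00–17:45.
Oksana ∩ Keiko ∩ Viktor ∩ Maya: 14:00–14:15, 17:00–17:15.
Oksana ∩ Keiko ∩ Viktor ∩ Maya ∩ Mina: 17:00–17:15.
Oksana ∩ Keiko ∩ Viktor ∩ Maya ∩ Mina ∩ Brynn: 17:00–17:15.
Total common minutes: 15.

15 minutes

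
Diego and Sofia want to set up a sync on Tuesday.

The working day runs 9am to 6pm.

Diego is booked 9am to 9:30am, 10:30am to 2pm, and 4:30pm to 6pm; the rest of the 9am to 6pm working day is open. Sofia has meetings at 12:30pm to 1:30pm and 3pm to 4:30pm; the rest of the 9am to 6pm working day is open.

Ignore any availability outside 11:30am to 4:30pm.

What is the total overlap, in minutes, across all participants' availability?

Diego free within 09:00–18:00: 09:30–10:30, 14:00–16:30.
Sofia free within 09:00–18:00: 09:00–12:30, 13:30–15:00, 16:30–18:00.
Diego ∩ Sofia: 09:30–10:30, 14:00–15:00.
Restricted to 11:30–16:30: 14:00–15:00.
Total common minutes: 60.

60 minutes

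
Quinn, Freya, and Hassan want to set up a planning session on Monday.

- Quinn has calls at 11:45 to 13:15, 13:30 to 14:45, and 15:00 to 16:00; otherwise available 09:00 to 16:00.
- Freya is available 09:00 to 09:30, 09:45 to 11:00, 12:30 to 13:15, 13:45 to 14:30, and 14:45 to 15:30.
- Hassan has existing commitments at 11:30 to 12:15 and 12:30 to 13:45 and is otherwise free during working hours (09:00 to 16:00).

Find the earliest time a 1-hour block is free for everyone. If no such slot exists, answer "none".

09:45

Quinn free within 09:00–16:00: 09:00–11:45, 13:15–13:30, 14:45–15:00.
Hassan free within 09:00–16:00: 09:00–11:30, 12:15–12:30, 13:45–16:00.
Quinn ∩ Freya: 09:00–09:30, 09:45–11:00, 14:45–15:00.
Quinn ∩ Freya ∩ Hassan: 09:00–09:30, 09:45–11:00, 14:45–15:00.
Windows ≥ 60 min: 09:45–11:00.
Earliest such window starts at 09:45.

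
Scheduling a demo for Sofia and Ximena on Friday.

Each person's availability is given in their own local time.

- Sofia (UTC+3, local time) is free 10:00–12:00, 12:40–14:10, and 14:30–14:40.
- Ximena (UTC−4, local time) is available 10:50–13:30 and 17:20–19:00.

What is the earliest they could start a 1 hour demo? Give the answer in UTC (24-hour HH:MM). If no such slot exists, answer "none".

Sofia → UTC: 07:00–09:00, 09:40–11:10, 11:30–11:40.
Ximena → UTC: 14:50–17:30, 21:20–23:00.
Sofia ∩ Ximena: (none).
Windows ≥ 60 min: (none).

none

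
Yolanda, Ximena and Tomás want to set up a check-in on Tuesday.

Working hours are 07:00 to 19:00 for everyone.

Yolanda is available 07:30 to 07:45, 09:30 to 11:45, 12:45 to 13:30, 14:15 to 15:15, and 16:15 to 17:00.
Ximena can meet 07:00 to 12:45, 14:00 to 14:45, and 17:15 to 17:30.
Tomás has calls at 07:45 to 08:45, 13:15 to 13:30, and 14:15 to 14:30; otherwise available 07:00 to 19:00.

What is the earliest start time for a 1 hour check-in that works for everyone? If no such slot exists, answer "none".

Tomás free within 07:00–19:00: 07:00–07:45, 08:45–13:15, 13:30–14:15, 14:30–19:00.
Yolanda ∩ Ximena: 07:30–07:45, 09:30–11:45, 14:15–14:45.
Yolanda ∩ Ximena ∩ Tomás: 07:30–07:45, 09:30–11:45, 14:30–14:45.
Windows ≥ 60 min: 09:30–11:45.
Earliest such window starts at 09:30.

09:30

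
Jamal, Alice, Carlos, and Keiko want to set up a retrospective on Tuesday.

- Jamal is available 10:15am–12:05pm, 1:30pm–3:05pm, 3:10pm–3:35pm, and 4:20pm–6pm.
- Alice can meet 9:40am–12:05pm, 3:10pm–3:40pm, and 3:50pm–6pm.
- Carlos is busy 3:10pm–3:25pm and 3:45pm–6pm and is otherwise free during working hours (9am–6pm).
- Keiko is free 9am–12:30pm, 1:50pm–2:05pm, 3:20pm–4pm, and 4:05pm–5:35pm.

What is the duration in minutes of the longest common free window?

110 minutes

Carlos free within 09:00–18:00: 09:00–15:10, 15:25–15:45.
Jamal ∩ Alice: 10:15–12:05, 15:10–15:35, 16:20–18:00.
Jamal ∩ Alice ∩ Carlos: 10:15–12:05, 15:25–15:35.
Jamal ∩ Alice ∩ Carlos ∩ Keiko: 10:15–12:05, 15:25–15:35.
Common window lengths: 110, 10 min; longest is 110.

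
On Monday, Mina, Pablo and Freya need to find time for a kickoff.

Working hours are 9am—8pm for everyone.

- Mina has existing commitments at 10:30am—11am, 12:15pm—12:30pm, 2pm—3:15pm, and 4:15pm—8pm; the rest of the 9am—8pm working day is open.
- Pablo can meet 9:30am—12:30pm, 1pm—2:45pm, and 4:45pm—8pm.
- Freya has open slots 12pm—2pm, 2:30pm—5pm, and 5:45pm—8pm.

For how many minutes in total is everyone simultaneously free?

Mina free within 09:00–20:00: 09:00–10:30, 11:00–12:15, 12:30–14:00, 15:15–16:15.
Mina ∩ Pablo: 09:30–10:30, 11:00–12:15, 13:00–14:00.
Mina ∩ Pablo ∩ Freya: 12:00–12:15, 13:00–14:00.
Total common minutes: 15 + 60 = 75.

75 minutes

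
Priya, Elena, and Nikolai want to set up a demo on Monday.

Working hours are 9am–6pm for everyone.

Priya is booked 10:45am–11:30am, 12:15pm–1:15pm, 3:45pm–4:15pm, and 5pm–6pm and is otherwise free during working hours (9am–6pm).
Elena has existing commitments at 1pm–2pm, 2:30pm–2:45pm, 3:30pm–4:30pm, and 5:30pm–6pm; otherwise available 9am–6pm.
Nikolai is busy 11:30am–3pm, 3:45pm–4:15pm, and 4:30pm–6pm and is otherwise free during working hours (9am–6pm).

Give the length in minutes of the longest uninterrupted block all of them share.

Priya free within 09:00–18:00: 09:00–10:45, 11:30–12:15, 13:15–15:45, 16:15–17:00.
Elena free within 09:00–18:00: 09:00–13:00, 14:00–14:30, 14:45–15:30, 16:30–17:30.
Nikolai free within 09:00–18:00: 09:00–11:30, 15:00–15:45, 16:15–16:30.
Priya ∩ Elena: 09:00–10:45, 11:30–12:15, 14:00–14:30, 14:45–15:30, 16:30–17:00.
Priya ∩ Elena ∩ Nikolai: 09:00–10:45, 15:00–15:30.
Common window lengths: 105, 30 min; longest is 105.

105 minutes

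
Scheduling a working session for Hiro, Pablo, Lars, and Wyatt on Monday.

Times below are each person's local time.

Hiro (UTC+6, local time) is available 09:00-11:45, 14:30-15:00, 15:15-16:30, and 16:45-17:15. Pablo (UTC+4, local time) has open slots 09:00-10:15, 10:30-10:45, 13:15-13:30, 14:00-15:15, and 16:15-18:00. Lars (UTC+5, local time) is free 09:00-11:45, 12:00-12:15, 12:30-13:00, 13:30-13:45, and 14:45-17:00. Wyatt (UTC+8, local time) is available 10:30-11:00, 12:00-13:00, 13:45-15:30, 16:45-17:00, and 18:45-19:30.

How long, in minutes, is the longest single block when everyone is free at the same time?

30 minutes

Hiro → UTC: 03:00–05:45, 08:30–09:00, 09:15–10:30, 10:45–11:15.
Pablo → UTC: 05:00–06:15, 06:30–06:45, 09:15–09:30, 10:00–11:15, 12:15–14:00.
Lars → UTC: 04:00–06:45, 07:00–07:15, 07:30–08:00, 08:30–08:45, 09:45–12:00.
Wyatt → UTC: 02:30–03:00, 04:00–05:00, 05:45–07:30, 08:45–09:00, 10:45–11:30.
Hiro ∩ Pablo: 05:00–05:45, 09:15–09:30, 10:00–10:30, 10:45–11:15.
Hiro ∩ Pablo ∩ Lars: 05:00–05:45, 10:00–10:30, 10:45–11:15.
Hiro ∩ Pablo ∩ Lars ∩ Wyatt: 10:45–11:15.
Single common window of 30 minutes.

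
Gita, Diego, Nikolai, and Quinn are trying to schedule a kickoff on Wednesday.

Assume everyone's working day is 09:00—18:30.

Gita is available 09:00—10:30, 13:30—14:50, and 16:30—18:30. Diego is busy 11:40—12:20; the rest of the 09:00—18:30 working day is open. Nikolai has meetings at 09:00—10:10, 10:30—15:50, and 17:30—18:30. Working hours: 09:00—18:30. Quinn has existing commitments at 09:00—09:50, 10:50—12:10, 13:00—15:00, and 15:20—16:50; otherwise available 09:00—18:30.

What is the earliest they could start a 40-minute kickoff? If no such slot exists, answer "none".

16:50

Diego free within 09:00–18:30: 09:00–11:40, 12:20–18:30.
Nikolai free within 09:00–18:30: 10:10–10:30, 15:50–17:30.
Quinn free within 09:00–18:30: 09:50–10:50, 12:10–13:00, 15:00–15:20, 16:50–18:30.
Gita ∩ Diego: 09:00–10:30, 13:30–14:50, 16:30–18:30.
Gita ∩ Diego ∩ Nikolai: 10:10–10:30, 16:30–17:30.
Gita ∩ Diego ∩ Nikolai ∩ Quinn: 10:10–10:30, 16:50–17:30.
Windows ≥ 40 min: 16:50–17:30.
Earliest such window starts at 16:50.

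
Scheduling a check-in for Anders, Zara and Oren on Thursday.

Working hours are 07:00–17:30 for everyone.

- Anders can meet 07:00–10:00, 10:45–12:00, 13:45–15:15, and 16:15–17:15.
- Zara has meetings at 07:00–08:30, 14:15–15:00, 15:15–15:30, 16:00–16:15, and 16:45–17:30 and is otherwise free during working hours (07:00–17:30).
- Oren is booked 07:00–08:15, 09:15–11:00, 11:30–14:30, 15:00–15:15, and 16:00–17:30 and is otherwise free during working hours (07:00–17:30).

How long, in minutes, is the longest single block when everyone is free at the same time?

Zara free within 07:00–17:30: 08:30–14:15, 15:00–15:15, 15:30–16:00, 16:15–16:45.
Oren free within 07:00–17:30: 08:15–09:15, 11:00–11:30, 14:30–15:00, 15:15–16:00.
Anders ∩ Zara: 08:30–10:00, 10:45–12:00, 13:45–14:15, 15:00–15:15, 16:15–16:45.
Anders ∩ Zara ∩ Oren: 08:30–09:15, 11:00–11:30.
Common window lengths: 45, 30 min; longest is 45.

45 minutes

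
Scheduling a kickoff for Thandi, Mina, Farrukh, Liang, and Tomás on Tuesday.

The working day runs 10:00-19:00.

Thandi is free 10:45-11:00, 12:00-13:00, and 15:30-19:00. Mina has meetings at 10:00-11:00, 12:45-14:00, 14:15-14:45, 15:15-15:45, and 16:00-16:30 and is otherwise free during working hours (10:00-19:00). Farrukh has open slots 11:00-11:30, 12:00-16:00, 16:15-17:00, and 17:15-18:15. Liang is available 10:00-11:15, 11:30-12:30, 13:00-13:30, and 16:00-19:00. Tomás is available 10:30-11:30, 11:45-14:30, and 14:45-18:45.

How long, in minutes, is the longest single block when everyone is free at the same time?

Mina free within 10:00–19:00: 11:00–12:45, 14:00–14:15, 14:45–15:15, 15:45–16:00, 16:30–19:00.
Thandi ∩ Mina: 12:00–12:45, 15:45–16:00, 16:30–19:00.
Thandi ∩ Mina ∩ Farrukh: 12:00–12:45, 15:45–16:00, 16:30–17:00, 17:15–18:15.
Thandi ∩ Mina ∩ Farrukh ∩ Liang: 12:00–12:30, 16:30–17:00, 17:15–18:15.
Thandi ∩ Mina ∩ Farrukh ∩ Liang ∩ Tomás: 12:00–12:30, 16:30–17:00, 17:15–18:15.
Common window lengths: 30, 30, 60 min; longest is 60.

60 minutes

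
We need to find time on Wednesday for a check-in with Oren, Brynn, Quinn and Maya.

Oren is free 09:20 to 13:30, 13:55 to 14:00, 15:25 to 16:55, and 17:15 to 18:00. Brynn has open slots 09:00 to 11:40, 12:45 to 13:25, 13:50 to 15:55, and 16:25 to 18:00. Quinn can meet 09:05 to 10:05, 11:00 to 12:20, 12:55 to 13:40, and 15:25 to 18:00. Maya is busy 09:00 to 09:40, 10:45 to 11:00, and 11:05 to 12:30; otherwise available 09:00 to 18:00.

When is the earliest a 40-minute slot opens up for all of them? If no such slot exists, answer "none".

17:15

Maya free within 09:00–18:00: 09:40–10:45, 11:00–11:05, 12:30–18:00.
Oren ∩ Brynn: 09:20–11:40, 12:45–13:25, 13:55–14:00, 15:25–15:55, 16:25–16:55, 17:15–18:00.
Oren ∩ Brynn ∩ Quinn: 09:20–10:05, 11:00–11:40, 12:55–13:25, 15:25–15:55, 16:25–16:55, 17:15–18:00.
Oren ∩ Brynn ∩ Quinn ∩ Maya: 09:40–10:05, 11:00–11:05, 12:55–13:25, 15:25–15:55, 16:25–16:55, 17:15–18:00.
Windows ≥ 40 min: 17:15–18:00.
Earliest such window starts at 17:15.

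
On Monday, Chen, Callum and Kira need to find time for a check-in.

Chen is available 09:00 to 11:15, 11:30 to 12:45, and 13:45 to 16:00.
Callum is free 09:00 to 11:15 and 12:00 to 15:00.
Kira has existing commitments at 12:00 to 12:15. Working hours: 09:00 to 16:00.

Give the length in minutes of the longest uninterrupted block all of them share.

Kira free within 09:00–16:00: 09:00–12:00, 12:15–16:00.
Chen ∩ Callum: 09:00–11:15, 12:00–12:45, 13:45–15:00.
Chen ∩ Callum ∩ Kira: 09:00–11:15, 12:15–12:45, 13:45–15:00.
Common window lengths: 135, 30, 75 min; longest is 135.

135 minutes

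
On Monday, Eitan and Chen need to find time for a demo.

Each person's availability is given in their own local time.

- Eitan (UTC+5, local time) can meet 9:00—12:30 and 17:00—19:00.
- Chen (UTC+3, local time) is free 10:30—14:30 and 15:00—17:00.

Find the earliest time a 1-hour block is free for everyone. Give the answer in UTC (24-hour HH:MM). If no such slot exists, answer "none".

Eitan → UTC: 04:00–07:30, 12:00–14:00.
Chen → UTC: 07:30–11:30, 12:00–14:00.
Eitan ∩ Chen: 12:00–14:00.
Windows ≥ 60 min: 12:00–14:00.
Earliest such window starts at 12:00.

12:00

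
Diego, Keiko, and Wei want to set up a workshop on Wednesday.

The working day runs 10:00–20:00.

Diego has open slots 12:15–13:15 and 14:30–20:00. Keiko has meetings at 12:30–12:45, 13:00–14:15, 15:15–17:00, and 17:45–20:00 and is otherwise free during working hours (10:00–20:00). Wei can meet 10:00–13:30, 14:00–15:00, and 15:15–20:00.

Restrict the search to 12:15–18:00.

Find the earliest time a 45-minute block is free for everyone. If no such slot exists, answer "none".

Keiko free within 10:00–20:00: 10:00–12:30, 12:45–13:00, 14:15–15:15, 17:00–17:45.
Diego ∩ Keiko: 12:15–12:30, 12:45–13:00, 14:30–15:15, 17:00–17:45.
Diego ∩ Keiko ∩ Wei: 12:15–12:30, 12:45–13:00, 14:30–15:00, 17:00–17:45.
Restricted to 12:15–18:00: 12:15–12:30, 12:45–13:00, 14:30–15:00, 17:00–17:45.
Windows ≥ 45 min: 17:00–17:45.
Earliest such window starts at 17:00.

17:00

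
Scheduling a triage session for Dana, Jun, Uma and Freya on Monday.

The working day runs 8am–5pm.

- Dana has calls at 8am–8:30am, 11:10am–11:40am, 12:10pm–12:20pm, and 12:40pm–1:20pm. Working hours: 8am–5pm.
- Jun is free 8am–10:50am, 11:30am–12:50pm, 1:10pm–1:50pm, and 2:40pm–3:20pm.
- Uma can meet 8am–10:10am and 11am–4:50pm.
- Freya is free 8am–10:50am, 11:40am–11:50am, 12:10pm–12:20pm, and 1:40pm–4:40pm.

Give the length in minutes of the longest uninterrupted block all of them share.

Dana free within 08:00–17:00: 08:30–11:10, 11:40–12:10, 12:20–12:40, 13:20–17:00.
Dana ∩ Jun: 08:30–10:50, 11:40–12:10, 12:20–12:40, 13:20–13:50, 14:40–15:20.
Dana ∩ Jun ∩ Uma: 08:30–10:10, 11:40–12:10, 12:20–12:40, 13:20–13:50, 14:40–15:20.
Dana ∩ Jun ∩ Uma ∩ Freya: 08:30–10:10, 11:40–11:50, 13:40–13:50, 14:40–15:20.
Common window lengths: 100, 10, 10, 40 min; longest is 100.

100 minutes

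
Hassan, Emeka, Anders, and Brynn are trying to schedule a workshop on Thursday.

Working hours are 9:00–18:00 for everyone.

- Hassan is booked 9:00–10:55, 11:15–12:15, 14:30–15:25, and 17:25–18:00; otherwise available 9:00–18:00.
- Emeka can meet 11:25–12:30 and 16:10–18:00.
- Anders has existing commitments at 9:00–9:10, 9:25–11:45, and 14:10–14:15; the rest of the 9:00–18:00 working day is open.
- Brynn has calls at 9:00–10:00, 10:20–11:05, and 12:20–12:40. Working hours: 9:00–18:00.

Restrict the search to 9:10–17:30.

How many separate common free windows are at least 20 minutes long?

Hassan free within 09:00–18:00: 10:55–11:15, 12:15–14:30, 15:25–17:25.
Anders free within 09:00–18:00: 09:10–09:25, 11:45–14:10, 14:15–18:00.
Brynn free within 09:00–18:00: 10:00–10:20, 11:05–12:20, 12:40–18:00.
Hassan ∩ Emeka: 12:15–12:30, 16:10–17:25.
Hassan ∩ Emeka ∩ Anders: 12:15–12:30, 16:10–17:25.
Hassan ∩ Emeka ∩ Anders ∩ Brynn: 12:15–12:20, 16:10–17:25.
Restricted to 09:10–17:30: 12:15–12:20, 16:10–17:25.
Windows ≥ 20 min: 16:10–17:25.
That's 1 window.

1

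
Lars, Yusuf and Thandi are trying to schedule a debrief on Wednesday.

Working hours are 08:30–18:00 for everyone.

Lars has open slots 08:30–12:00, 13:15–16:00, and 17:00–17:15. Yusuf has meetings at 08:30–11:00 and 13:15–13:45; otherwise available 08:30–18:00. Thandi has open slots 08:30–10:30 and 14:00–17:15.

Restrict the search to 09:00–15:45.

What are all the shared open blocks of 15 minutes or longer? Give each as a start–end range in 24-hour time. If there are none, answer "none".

14:00–15:45

Yusuf free within 08:30–18:00: 11:00–13:15, 13:45–18:00.
Lars ∩ Yusuf: 11:00–12:00, 13:45–16:00, 17:00–17:15.
Lars ∩ Yusuf ∩ Thandi: 14:00–16:00, 17:00–17:15.
Restricted to 09:00–15:45: 14:00–15:45.
Windows ≥ 15 min: 14:00–15:45.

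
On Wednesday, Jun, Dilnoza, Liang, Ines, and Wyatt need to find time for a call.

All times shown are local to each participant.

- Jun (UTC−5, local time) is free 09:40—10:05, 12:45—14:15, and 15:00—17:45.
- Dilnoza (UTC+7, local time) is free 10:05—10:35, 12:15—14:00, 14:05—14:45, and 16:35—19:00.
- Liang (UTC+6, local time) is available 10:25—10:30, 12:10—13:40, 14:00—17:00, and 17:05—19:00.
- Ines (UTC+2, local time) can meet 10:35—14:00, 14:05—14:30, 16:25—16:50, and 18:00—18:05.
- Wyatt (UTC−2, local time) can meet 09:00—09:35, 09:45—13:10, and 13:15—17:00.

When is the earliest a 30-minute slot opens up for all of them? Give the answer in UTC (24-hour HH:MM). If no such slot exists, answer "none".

Jun → UTC: 14:40–15:05, 17:45–19:15, 20:00–22:45.
Dilnoza → UTC: 03:05–03:35, 05:15–07:00, 07:05–07:45, 09:35–12:00.
Liang → UTC: 04:25–04:30, 06:10–07:40, 08:00–11:00, 11:05–13:00.
Ines → UTC: 08:35–12:00, 12:05–12:30, 14:25–14:50, 16:00–16:05.
Wyatt → UTC: 11:00–11:35, 11:45–15:10, 15:15–19:00.
Jun ∩ Dilnoza: (none).
Jun ∩ Dilnoza ∩ Liang: (none).
Jun ∩ Dilnoza ∩ Liang ∩ Ines: (none).
Jun ∩ Dilnoza ∩ Liang ∩ Ines ∩ Wyatt: (none).
Windows ≥ 30 min: (none).

none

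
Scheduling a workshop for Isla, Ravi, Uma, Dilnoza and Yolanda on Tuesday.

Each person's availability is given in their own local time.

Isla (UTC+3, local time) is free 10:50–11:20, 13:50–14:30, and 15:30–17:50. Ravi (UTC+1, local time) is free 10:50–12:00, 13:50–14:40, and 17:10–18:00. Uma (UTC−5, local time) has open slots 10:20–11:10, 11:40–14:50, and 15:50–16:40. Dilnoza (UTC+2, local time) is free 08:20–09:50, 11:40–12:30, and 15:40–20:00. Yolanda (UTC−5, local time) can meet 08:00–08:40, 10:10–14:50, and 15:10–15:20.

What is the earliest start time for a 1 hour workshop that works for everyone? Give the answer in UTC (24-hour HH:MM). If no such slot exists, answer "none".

Isla → UTC: 07:50–08:20, 10:50–11:30, 12:30–14:50.
Ravi → UTC: 09:50–11:00, 12:50–13:40, 16:10–17:00.
Uma → UTC: 15:20–16:10, 16:40–19:50, 20:50–21:40.
Dilnoza → UTC: 06:20–07:50, 09:40–10:30, 13:40–18:00.
Yolanda → UTC: 13:00–13:40, 15:10–19:50, 20:10–20:20.
Isla ∩ Ravi: 10:50–11:00, 12:50–13:40.
Isla ∩ Ravi ∩ Uma: (none).
Isla ∩ Ravi ∩ Uma ∩ Dilnoza: (none).
Isla ∩ Ravi ∩ Uma ∩ Dilnoza ∩ Yolanda: (none).
Windows ≥ 60 min: (none).

none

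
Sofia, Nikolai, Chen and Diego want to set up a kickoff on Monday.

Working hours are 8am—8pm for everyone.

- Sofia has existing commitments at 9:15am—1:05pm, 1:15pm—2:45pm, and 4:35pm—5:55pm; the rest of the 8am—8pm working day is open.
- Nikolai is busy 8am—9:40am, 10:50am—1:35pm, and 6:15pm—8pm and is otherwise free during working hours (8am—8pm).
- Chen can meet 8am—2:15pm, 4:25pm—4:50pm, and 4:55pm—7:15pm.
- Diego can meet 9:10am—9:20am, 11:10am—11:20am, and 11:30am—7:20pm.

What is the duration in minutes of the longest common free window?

20 minutes

Sofia free within 08:00–20:00: 08:00–09:15, 13:05–13:15, 14:45–16:35, 17:55–20:00.
Nikolai free within 08:00–20:00: 09:40–10:50, 13:35–18:15.
Sofia ∩ Nikolai: 14:45–16:35, 17:55–18:15.
Sofia ∩ Nikolai ∩ Chen: 16:25–16:35, 17:55–18:15.
Sofia ∩ Nikolai ∩ Chen ∩ Diego: 16:25–16:35, 17:55–18:15.
Common window lengths: 10, 20 min; longest is 20.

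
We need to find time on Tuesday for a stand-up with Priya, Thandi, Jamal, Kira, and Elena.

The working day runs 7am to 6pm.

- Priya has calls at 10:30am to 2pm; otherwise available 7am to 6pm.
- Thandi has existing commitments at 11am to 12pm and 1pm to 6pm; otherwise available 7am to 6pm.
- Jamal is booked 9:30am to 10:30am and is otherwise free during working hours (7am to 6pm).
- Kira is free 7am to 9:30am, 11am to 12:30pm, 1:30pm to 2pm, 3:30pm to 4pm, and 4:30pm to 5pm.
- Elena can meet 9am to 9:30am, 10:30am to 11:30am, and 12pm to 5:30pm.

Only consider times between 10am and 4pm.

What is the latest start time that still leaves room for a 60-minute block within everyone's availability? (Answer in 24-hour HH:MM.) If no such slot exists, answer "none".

Priya free within 07:00–18:00: 07:00–10:30, 14:00–18:00.
Thandi free within 07:00–18:00: 07:00–11:00, 12:00–13:00.
Jamal free within 07:00–18:00: 07:00–09:30, 10:30–18:00.
Priya ∩ Thandi: 07:00–10:30.
Priya ∩ Thandi ∩ Jamal: 07:00–09:30.
Priya ∩ Thandi ∩ Jamal ∩ Kira: 07:00–09:30.
Priya ∩ Thandi ∩ Jamal ∩ Kira ∩ Elena: 09:00–09:30.
Restricted to 10:00–16:00: (none).
Windows ≥ 60 min: (none).

none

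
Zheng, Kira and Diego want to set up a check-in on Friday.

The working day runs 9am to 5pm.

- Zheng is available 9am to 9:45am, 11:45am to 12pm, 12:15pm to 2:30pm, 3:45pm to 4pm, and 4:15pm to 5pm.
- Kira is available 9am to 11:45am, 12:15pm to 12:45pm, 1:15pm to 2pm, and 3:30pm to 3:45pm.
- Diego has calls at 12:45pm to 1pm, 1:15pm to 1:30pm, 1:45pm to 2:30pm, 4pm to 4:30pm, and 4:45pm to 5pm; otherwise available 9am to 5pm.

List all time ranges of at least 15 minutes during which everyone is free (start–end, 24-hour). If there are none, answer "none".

09:00–09:45, 12:15–12:45, 13:30–13:45

Diego free within 09:00–17:00: 09:00–12:45, 13:00–13:15, 13:30–13:45, 14:30–16:00, 16:30–16:45.
Zheng ∩ Kira: 09:00–09:45, 12:15–12:45, 13:15–14:00.
Zheng ∩ Kira ∩ Diego: 09:00–09:45, 12:15–12:45, 13:30–13:45.
Windows ≥ 15 min: 09:00–09:45, 12:15–12:45, 13:30–13:45.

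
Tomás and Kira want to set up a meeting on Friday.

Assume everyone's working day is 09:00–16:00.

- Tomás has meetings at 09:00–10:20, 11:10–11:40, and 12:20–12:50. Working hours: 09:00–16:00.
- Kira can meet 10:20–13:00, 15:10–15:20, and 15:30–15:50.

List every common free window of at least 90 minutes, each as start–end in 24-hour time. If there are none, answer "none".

none

Tomás free within 09:00–16:00: 10:20–11:10, 11:40–12:20, 12:50–16:00.
Tomás ∩ Kira: 10:20–11:10, 11:40–12:20, 12:50–13:00, 15:10–15:20, 15:30–15:50.
Windows ≥ 90 min: (none).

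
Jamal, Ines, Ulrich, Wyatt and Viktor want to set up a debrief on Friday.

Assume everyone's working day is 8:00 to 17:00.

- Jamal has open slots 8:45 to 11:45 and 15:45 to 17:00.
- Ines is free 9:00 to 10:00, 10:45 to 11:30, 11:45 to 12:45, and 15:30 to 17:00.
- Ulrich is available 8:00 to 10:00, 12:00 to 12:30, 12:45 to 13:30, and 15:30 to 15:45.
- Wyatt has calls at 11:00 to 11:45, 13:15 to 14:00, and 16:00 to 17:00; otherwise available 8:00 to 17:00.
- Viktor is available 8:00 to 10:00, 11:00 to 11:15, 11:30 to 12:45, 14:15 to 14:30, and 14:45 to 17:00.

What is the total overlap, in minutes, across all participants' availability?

Wyatt free within 08:00–17:00: 08:00–11:00, 11:45–13:15, 14:00–16:00.
Jamal ∩ Ines: 09:00–10:00, 10:45–11:30, 15:45–17:00.
Jamal ∩ Ines ∩ Ulrich: 09:00–10:00.
Jamal ∩ Ines ∩ Ulrich ∩ Wyatt: 09:00–10:00.
Jamal ∩ Ines ∩ Ulrich ∩ Wyatt ∩ Viktor: 09:00–10:00.
Total common minutes: 60.

60 minutes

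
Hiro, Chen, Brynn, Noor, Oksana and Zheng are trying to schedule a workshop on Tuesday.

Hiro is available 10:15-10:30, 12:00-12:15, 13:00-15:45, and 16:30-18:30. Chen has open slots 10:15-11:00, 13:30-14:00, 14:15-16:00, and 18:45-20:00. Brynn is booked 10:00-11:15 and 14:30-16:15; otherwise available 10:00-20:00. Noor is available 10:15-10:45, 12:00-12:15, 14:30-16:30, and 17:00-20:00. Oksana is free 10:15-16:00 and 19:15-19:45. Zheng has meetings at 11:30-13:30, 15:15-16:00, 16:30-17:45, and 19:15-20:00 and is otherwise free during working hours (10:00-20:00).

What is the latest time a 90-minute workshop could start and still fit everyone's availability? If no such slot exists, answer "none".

none

Brynn free within 10:00–20:00: 11:15–14:30, 16:15–20:00.
Zheng free within 10:00–20:00: 10:00–11:30, 13:30–15:15, 16:00–16:30, 17:45–19:15.
Hiro ∩ Chen: 10:15–10:30, 13:30–14:00, 14:15–15:45.
Hiro ∩ Chen ∩ Brynn: 13:30–14:00, 14:15–14:30.
Hiro ∩ Chen ∩ Brynn ∩ Noor: (none).
Hiro ∩ Chen ∩ Brynn ∩ Noor ∩ Oksana: (none).
Hiro ∩ Chen ∩ Brynn ∩ Noor ∩ Oksana ∩ Zheng: (none).
Windows ≥ 90 min: (none).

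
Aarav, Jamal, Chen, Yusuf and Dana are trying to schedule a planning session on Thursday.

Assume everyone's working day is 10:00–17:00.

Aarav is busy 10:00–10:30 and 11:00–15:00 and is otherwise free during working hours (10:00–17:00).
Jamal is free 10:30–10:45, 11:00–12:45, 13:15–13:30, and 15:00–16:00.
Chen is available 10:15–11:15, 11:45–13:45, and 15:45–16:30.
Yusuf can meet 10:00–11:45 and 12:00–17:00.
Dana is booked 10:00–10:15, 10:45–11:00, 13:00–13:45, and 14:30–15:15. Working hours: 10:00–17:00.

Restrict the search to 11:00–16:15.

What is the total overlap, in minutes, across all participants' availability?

15 minutes

Aarav free within 10:00–17:00: 10:30–11:00, 15:00–17:00.
Dana free within 10:00–17:00: 10:15–10:45, 11:00–13:00, 13:45–14:30, 15:15–17:00.
Aarav ∩ Jamal: 10:30–10:45, 15:00–16:00.
Aarav ∩ Jamal ∩ Chen: 10:30–10:45, 15:45–16:00.
Aarav ∩ Jamal ∩ Chen ∩ Yusuf: 10:30–10:45, 15:45–16:00.
Aarav ∩ Jamal ∩ Chen ∩ Yusuf ∩ Dana: 10:30–10:45, 15:45–16:00.
Restricted to 11:00–16:15: 15:45–16:00.
Total common minutes: 15.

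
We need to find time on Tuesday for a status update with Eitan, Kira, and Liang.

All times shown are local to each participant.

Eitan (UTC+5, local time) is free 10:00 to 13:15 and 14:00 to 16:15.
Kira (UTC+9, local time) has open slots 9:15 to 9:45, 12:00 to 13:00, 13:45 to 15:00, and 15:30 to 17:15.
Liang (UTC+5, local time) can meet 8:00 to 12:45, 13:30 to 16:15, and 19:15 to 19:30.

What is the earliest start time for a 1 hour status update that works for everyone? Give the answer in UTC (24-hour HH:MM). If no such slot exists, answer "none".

Eitan → UTC: 05:00–08:15, 09:00–11:15.
Kira → UTC: 00:15–00:45, 03:00–04:00, 04:45–06:00, 06:30–08:15.
Liang → UTC: 03:00–07:45, 08:30–11:15, 14:15–14:30.
Eitan ∩ Kira: 05:00–06:00, 06:30–08:15.
Eitan ∩ Kira ∩ Liang: 05:00–06:00, 06:30–07:45.
Windows ≥ 60 min: 05:00–06:00, 06:30–07:45.
Earliest such window starts at 05:00.

05:00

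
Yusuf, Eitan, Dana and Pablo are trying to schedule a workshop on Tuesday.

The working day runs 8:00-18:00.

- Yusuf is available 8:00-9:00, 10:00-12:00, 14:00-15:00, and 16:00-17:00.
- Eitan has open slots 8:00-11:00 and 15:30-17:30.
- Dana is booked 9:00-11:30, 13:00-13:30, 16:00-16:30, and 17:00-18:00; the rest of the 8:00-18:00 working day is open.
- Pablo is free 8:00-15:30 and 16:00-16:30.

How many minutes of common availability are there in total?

Dana free within 08:00–18:00: 08:00–09:00, 11:30–13:00, 13:30–16:00, 16:30–17:00.
Yusuf ∩ Eitan: 08:00–09:00, 10:00–11:00, 16:00–17:00.
Yusuf ∩ Eitan ∩ Dana: 08:00–09:00, 16:30–17:00.
Yusuf ∩ Eitan ∩ Dana ∩ Pablo: 08:00–09:00.
Total common minutes: 60.

60 minutes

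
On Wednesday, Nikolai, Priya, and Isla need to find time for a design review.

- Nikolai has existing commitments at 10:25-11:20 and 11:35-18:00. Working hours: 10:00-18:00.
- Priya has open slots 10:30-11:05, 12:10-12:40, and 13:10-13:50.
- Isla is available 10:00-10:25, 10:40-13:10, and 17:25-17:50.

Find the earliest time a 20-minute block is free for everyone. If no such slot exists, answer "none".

Nikolai free within 10:00–18:00: 10:00–10:25, 11:20–11:35.
Nikolai ∩ Priya: (none).
Nikolai ∩ Priya ∩ Isla: (none).
Windows ≥ 20 min: (none).

none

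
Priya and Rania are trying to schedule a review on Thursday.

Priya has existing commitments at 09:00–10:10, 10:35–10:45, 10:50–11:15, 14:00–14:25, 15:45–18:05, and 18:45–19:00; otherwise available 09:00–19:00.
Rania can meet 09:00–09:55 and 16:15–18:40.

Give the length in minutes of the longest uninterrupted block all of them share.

35 minutes

Priya free within 09:00–19:00: 10:10–10:35, 10:45–10:50, 11:15–14:00, 14:25–15:45, 18:05–18:45.
Priya ∩ Rania: 18:05–18:40.
Single common window of 35 minutes.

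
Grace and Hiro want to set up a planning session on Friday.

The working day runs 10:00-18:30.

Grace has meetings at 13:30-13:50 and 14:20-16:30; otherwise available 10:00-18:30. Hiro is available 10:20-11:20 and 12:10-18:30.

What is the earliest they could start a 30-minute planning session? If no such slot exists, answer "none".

10:20

Grace free within 10:00–18:30: 10:00–13:30, 13:50–14:20, 16:30–18:30.
Grace ∩ Hiro: 10:20–11:20, 12:10–13:30, 13:50–14:20, 16:30–18:30.
Windows ≥ 30 min: 10:20–11:20, 12:10–13:30, 13:50–14:20, 16:30–18:30.
Earliest such window starts at 10:20.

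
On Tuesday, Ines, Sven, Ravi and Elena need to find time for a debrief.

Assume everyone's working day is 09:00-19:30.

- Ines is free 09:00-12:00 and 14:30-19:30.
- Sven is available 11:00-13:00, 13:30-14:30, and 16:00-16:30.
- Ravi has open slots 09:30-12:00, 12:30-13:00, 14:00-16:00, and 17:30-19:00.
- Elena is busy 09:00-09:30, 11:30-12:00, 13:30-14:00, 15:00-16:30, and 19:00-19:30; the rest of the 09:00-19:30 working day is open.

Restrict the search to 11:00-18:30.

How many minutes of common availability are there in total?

30 minutes

Elena free within 09:00–19:30: 09:30–11:30, 12:00–13:30, 14:00–15:00, 16:30–19:00.
Ines ∩ Sven: 11:00–12:00, 16:00–16:30.
Ines ∩ Sven ∩ Ravi: 11:00–12:00.
Ines ∩ Sven ∩ Ravi ∩ Elena: 11:00–11:30.
Restricted to 11:00–18:30: 11:00–11:30.
Total common minutes: 30.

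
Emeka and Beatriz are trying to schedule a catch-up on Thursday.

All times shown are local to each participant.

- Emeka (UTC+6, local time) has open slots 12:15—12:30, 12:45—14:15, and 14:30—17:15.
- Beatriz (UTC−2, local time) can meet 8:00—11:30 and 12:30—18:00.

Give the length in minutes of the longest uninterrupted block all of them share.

Emeka → UTC: 06:15–06:30, 06:45–08:15, 08:30–11:15.
Beatriz → UTC: 10:00–13:30, 14:30–20:00.
Emeka ∩ Beatriz: 10:00–11:15.
Single common window of 75 minutes.

75 minutes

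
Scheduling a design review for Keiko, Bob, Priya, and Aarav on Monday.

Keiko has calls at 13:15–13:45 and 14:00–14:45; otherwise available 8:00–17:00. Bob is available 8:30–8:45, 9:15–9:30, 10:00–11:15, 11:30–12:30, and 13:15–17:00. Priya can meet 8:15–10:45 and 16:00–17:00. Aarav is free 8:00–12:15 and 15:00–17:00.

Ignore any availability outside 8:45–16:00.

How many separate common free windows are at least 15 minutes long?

Keiko free within 08:00–17:00: 08:00–13:15, 13:45–14:00, 14:45–17:00.
Keiko ∩ Bob: 08:30–08:45, 09:15–09:30, 10:00–11:15, 11:30–12:30, 13:45–14:00, 14:45–17:00.
Keiko ∩ Bob ∩ Priya: 08:30–08:45, 09:15–09:30, 10:00–10:45, 16:00–17:00.
Keiko ∩ Bob ∩ Priya ∩ Aarav: 08:30–08:45, 09:15–09:30, 10:00–10:45, 16:00–17:00.
Restricted to 08:45–16:00: 09:15–09:30, 10:00–10:45.
Windows ≥ 15 min: 09:15–09:30, 10:00–10:45.
That's 2 windows.

2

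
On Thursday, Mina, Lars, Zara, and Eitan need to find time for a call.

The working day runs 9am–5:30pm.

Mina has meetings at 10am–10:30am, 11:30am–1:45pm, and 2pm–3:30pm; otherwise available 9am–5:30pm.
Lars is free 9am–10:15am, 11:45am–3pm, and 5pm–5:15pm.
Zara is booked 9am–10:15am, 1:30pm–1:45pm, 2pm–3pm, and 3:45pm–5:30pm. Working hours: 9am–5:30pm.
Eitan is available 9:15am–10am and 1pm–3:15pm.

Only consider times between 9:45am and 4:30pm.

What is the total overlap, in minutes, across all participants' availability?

Mina free within 09:00–17:30: 09:00–10:00, 10:30–11:30, 13:45–14:00, 15:30–17:30.
Zara free within 09:00–17:30: 10:15–13:30, 13:45–14:00, 15:00–15:45.
Mina ∩ Lars: 09:00–10:00, 13:45–14:00, 17:00–17:15.
Mina ∩ Lars ∩ Zara: 13:45–14:00.
Mina ∩ Lars ∩ Zara ∩ Eitan: 13:45–14:00.
Restricted to 09:45–16:30: 13:45–14:00.
Total common minutes: 15.

15 minutes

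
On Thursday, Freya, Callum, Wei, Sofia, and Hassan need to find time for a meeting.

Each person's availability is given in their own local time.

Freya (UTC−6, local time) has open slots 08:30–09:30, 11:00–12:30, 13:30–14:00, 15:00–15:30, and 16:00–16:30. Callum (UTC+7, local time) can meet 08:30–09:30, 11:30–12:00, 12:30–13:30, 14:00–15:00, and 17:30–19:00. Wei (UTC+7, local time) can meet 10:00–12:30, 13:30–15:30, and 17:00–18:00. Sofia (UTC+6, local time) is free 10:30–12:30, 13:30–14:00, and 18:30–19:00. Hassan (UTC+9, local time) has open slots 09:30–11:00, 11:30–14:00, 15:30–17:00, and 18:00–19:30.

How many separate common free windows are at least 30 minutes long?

Freya → UTC: 14:30–15:30, 17:00–18:30, 19:30–20:00, 21:00–21:30, 22:00–22:30.
Callum → UTC: 01:30–02:30, 04:30–05:00, 05:30–06:30, 07:00–08:00, 10:30–12:00.
Wei → UTC: 03:00–05:30, 06:30–08:30, 10:00–11:00.
Sofia → UTC: 04:30–06:30, 07:30–08:00, 12:30–13:00.
Hassan → UTC: 00:30–02:00, 02:30–05:00, 06:30–08:00, 09:00–10:30.
Freya ∩ Callum: (none).
Freya ∩ Callum ∩ Wei: (none).
Freya ∩ Callum ∩ Wei ∩ Sofia: (none).
Freya ∩ Callum ∩ Wei ∩ Sofia ∩ Hassan: (none).
Windows ≥ 30 min: (none).
That's 0 windows.

0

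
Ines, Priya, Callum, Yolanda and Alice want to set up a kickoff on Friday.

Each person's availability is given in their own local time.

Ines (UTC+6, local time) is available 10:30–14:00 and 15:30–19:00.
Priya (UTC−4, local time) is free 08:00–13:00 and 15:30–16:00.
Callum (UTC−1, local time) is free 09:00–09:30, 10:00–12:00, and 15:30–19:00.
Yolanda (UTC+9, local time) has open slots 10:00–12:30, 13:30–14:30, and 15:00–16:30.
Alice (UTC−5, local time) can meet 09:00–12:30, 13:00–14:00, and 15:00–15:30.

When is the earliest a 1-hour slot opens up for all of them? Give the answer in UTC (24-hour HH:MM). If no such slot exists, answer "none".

none

Ines → UTC: 04:30–08:00, 09:30–13:00.
Priya → UTC: 12:00–17:00, 19:30–20:00.
Callum → UTC: 10:00–10:30, 11:00–13:00, 16:30–20:00.
Yolanda → UTC: 01:00–03:30, 04:30–05:30, 06:00–07:30.
Alice → UTC: 14:00–17:30, 18:00–19:00, 20:00–20:30.
Ines ∩ Priya: 12:00–13:00.
Ines ∩ Priya ∩ Callum: 12:00–13:00.
Ines ∩ Priya ∩ Callum ∩ Yolanda: (none).
Ines ∩ Priya ∩ Callum ∩ Yolanda ∩ Alice: (none).
Windows ≥ 60 min: (none).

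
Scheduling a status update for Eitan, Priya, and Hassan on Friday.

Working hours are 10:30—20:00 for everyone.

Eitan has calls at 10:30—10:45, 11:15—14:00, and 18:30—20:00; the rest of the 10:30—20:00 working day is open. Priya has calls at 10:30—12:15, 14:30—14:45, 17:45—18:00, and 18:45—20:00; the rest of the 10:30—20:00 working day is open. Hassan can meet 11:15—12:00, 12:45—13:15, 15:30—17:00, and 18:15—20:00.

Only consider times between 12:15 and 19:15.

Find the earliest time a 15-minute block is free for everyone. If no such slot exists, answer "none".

15:30

Eitan free within 10:30–20:00: 10:45–11:15, 14:00–18:30.
Priya free within 10:30–20:00: 12:15–14:30, 14:45–17:45, 18:00–18:45.
Eitan ∩ Priya: 14:00–14:30, 14:45–17:45, 18:00–18:30.
Eitan ∩ Priya ∩ Hassan: 15:30–17:00, 18:15–18:30.
Restricted to 12:15–19:15: 15:30–17:00, 18:15–18:30.
Windows ≥ 15 min: 15:30–17:00, 18:15–18:30.
Earliest such window starts at 15:30.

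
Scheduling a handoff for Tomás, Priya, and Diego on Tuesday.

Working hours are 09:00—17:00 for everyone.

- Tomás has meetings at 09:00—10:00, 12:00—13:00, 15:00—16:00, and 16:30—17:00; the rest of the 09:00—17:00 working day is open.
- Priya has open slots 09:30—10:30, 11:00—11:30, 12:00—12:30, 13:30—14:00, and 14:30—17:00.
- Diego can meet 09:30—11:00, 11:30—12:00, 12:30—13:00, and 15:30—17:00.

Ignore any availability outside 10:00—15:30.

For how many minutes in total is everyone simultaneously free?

Tomás free within 09:00–17:00: 10:00–12:00, 13:00–15:00, 16:00–16:30.
Tomás ∩ Priya: 10:00–10:30, 11:00–11:30, 13:30–14:00, 14:30–15:00, 16:00–16:30.
Tomás ∩ Priya ∩ Diego: 10:00–10:30, 16:00–16:30.
Restricted to 10:00–15:30: 10:00–10:30.
Total common minutes: 30.

30 minutes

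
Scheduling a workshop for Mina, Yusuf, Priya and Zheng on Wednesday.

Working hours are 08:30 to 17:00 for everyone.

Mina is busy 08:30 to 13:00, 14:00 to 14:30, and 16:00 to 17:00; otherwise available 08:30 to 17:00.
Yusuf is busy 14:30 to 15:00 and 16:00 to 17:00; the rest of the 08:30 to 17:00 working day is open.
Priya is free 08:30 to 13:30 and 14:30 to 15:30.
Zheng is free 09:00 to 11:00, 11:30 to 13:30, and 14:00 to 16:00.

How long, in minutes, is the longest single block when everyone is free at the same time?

30 minutes

Mina free within 08:30–17:00: 13:00–14:00, 14:30–16:00.
Yusuf free within 08:30–17:00: 08:30–14:30, 15:00–16:00.
Mina ∩ Yusuf: 13:00–14:00, 15:00–16:00.
Mina ∩ Yusuf ∩ Priya: 13:00–13:30, 15:00–15:30.
Mina ∩ Yusuf ∩ Priya ∩ Zheng: 13:00–13:30, 15:00–15:30.
Common window lengths: 30, 30 min; longest is 30.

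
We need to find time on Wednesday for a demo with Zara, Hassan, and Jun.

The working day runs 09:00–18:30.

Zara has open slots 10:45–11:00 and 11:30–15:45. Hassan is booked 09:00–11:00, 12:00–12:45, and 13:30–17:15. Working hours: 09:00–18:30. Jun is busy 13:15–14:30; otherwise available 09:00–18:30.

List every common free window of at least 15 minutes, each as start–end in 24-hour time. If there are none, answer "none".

Hassan free within 09:00–18:30: 11:00–12:00, 12:45–13:30, 17:15–18:30.
Jun free within 09:00–18:30: 09:00–13:15, 14:30–18:30.
Zara ∩ Hassan: 11:30–12:00, 12:45–13:30.
Zara ∩ Hassan ∩ Jun: 11:30–12:00, 12:45–13:15.
Windows ≥ 15 min: 11:30–12:00, 12:45–13:15.

11:30–12:00, 12:45–13:15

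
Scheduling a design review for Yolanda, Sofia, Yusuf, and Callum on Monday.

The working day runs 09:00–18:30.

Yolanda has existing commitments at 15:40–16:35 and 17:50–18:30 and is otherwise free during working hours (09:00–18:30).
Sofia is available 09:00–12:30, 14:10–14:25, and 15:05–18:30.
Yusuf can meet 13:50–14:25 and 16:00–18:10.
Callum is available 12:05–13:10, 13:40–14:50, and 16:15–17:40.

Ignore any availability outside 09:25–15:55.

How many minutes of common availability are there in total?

15 minutes

Yolanda free within 09:00–18:30: 09:00–15:40, 16:35–17:50.
Yolanda ∩ Sofia: 09:00–12:30, 14:10–14:25, 15:05–15:40, 16:35–17:50.
Yolanda ∩ Sofia ∩ Yusuf: 14:10–14:25, 16:35–17:50.
Yolanda ∩ Sofia ∩ Yusuf ∩ Callum: 14:10–14:25, 16:35–17:40.
Restricted to 09:25–15:55: 14:10–14:25.
Total common minutes: 15.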